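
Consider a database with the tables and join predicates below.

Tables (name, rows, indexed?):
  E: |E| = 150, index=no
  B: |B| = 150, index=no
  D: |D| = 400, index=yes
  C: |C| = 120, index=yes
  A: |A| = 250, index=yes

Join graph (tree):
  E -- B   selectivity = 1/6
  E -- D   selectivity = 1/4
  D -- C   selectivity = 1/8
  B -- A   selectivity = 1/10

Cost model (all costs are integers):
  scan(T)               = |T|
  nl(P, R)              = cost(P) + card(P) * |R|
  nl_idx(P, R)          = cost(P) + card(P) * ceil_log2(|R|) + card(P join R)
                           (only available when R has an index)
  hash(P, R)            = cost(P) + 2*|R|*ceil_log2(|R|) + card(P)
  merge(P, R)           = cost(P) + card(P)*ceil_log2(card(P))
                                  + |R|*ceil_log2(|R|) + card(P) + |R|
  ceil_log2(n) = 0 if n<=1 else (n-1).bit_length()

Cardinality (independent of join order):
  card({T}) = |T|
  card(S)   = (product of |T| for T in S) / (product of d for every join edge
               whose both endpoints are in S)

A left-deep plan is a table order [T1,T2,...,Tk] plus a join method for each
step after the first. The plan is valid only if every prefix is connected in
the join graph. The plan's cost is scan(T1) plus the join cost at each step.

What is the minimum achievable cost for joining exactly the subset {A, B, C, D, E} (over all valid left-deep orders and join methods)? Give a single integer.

5867280

Selinger DP over subsets of {A,B,C,D,E}:
  {E}: scan cost=150, card=150
  {B}: scan cost=150, card=150
  {D}: scan cost=400, card=400
  {C}: scan cost=120, card=120
  {A}: scan cost=250, card=250
  {BE}: card=3750; try (E,hash)→2700, (B,hash)→2700, (E,merge)→2850, (B,merge)→2850, (E,nl)→22650, (B,nl)→22650; best=2700 via (E,hash)
  {DE}: card=15000; try (E,hash)→3200, (D,merge)→5500, (E,merge)→5750, (D,hash)→7500, (D,nl_idx)→16500, (D,nl)→60150 …(+1); best=3200 via (E,hash)
  {AB}: card=3750; try (B,hash)→2900, (A,merge)→3750, (B,merge)→3850, (A,hash)→4300, (A,nl_idx)→5100, (A,nl)→37650 …(+1); best=2900 via (B,hash)
  {CD}: card=6000; try (C,hash)→2480, (D,merge)→5080, (C,merge)→5360, (D,nl_idx)→7200, (D,hash)→7440, (C,nl_idx)→9200 …(+2); best=2480 via (C,hash)
  {BDE}: card=375000; try (D,hash)→13650, (B,hash)→20600, (D,merge)→55450, (B,merge)→229550, (D,nl_idx)→411450, (D,nl)→1502700 …(+1); best=13650 via (D,hash)
  {ABE}: card=93750; try (E,hash)→9050, (A,hash)→10450, (E,merge)→53000, (A,merge)→53700, (A,nl_idx)→126450, (E,nl)→565400 …(+1); best=9050 via (E,hash)
  {CDE}: card=225000; try (E,hash)→10880, (C,hash)→19880, (E,merge)→87830, (C,merge)→229160, (C,nl_idx)→333200, (E,nl)→902480 …(+1); best=10880 via (E,hash)
  {BCDE}: card=5625000; try (B,hash)→238280, (C,hash)→390330, (B,merge)→4287230, (C,merge)→7514610, (C,nl_idx)→8263650, (B,nl)→33760880 …(+1); best=238280 via (B,hash)
  {ABDE}: card=9375000; try (D,hash)→110000, (A,hash)→392650, (D,merge)→1700550, (A,merge)→7515900, (D,nl_idx)→10227800, (A,nl_idx)→12388650 …(+2); best=110000 via (D,hash)
  {ABCDE}: card=140625000; try (A,hash)→5867280, (C,hash)→9486680, (A,merge)→135240530, (A,nl_idx)→185863280, (C,nl_idx)→206360000, (C,merge)→234485960 …(+2); best=5867280 via (A,hash)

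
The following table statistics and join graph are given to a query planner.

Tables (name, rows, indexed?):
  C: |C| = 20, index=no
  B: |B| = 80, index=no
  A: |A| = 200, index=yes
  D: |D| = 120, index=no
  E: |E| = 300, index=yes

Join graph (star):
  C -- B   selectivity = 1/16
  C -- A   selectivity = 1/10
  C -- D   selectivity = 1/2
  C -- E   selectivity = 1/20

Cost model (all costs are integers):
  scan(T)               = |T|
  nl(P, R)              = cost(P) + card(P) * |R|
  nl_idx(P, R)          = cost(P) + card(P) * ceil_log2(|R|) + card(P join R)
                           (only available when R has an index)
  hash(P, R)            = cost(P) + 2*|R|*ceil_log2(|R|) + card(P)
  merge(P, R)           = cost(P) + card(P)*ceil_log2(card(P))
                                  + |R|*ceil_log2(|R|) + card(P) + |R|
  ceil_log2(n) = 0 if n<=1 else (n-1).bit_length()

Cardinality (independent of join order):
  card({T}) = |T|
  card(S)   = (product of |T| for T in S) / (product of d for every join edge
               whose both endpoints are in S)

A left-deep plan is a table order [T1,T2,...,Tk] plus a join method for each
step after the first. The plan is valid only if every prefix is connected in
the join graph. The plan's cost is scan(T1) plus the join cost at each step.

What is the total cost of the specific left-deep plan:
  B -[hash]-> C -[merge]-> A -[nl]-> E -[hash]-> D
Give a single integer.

634640

step 1: scan B: cost=80, card=80
step 2: join C via hash
    card(P join C) = 80*20/(16) = 100
    cost = 80 + 2*20*5 + 80 = 360
step 3: join A via merge
    card(P join A) = 100*200/(10) = 2000
    cost = 360 + 100*7 + 200*8 + 100 + 200 = 2960
step 4: join E via nl
    card(P join E) = 2000*300/(20) = 30000
    cost = 2960 + 2000*300 = 602960
step 5: join D via hash
    card(P join D) = 30000*120/(2) = 1800000
    cost = 602960 + 2*120*7 + 30000 = 634640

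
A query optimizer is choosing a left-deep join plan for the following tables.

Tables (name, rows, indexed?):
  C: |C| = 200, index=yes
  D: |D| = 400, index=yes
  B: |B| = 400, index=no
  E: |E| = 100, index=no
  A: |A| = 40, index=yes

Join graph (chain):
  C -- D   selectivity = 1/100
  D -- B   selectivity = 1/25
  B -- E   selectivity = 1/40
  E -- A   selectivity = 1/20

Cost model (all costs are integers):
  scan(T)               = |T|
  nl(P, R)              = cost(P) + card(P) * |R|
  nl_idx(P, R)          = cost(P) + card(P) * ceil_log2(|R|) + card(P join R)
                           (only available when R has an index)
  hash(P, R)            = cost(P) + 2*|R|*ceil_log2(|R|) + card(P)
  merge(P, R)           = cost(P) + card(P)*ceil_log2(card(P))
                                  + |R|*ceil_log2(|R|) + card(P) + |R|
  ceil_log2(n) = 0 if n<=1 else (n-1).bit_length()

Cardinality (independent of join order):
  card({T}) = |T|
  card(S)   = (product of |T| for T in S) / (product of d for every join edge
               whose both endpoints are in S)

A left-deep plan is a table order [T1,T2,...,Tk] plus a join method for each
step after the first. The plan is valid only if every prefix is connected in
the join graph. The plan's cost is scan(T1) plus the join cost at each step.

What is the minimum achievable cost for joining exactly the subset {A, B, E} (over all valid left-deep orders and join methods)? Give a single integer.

3680

Selinger DP over subsets of {A,B,E}:
  {B}: scan cost=400, card=400
  {E}: scan cost=100, card=100
  {A}: scan cost=40, card=40
  {BE}: card=1000; try (E,hash)→2200, (B,merge)→4900, (E,merge)→5200, (B,hash)→7400, (B,nl)→40100, (E,nl)→40400; best=2200 via (E,hash)
  {AE}: card=200; try (A,hash)→680, (A,nl_idx)→900, (E,merge)→1120, (A,merge)→1180, (E,hash)→1480, (E,nl)→4040 …(+1); best=680 via (A,hash)
  {ABE}: card=2000; try (A,hash)→3680, (B,merge)→6480, (B,hash)→8080, (A,nl_idx)→10200, (A,merge)→13480, (A,nl)→42200 …(+1); best=3680 via (A,hash)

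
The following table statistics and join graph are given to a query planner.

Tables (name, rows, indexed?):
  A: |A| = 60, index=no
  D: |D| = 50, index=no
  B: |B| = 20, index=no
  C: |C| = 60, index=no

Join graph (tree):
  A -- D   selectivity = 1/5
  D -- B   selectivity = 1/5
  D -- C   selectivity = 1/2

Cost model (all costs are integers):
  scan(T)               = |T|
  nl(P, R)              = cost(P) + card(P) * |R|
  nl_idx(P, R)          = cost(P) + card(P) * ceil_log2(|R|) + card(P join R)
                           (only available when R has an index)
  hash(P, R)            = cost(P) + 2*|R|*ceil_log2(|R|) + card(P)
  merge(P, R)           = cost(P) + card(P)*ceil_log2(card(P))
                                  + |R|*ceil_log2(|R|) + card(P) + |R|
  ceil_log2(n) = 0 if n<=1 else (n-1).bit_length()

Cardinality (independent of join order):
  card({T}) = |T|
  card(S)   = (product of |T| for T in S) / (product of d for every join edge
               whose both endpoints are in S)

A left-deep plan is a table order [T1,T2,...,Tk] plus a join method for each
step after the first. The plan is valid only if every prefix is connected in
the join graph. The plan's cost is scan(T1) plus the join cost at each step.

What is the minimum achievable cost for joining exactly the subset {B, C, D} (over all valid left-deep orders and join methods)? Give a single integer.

1220

Selinger DP over subsets of {B,C,D}:
  {D}: scan cost=50, card=50
  {B}: scan cost=20, card=20
  {C}: scan cost=60, card=60
  {BD}: card=200; try (B,hash)→300, (D,merge)→490, (B,merge)→520, (D,hash)→640, (D,nl)→1020, (B,nl)→1050; best=300 via (B,hash)
  {CD}: card=1500; try (D,hash)→720, (C,hash)→820, (C,merge)→820, (D,merge)→830, (C,nl)→3050, (D,nl)→3060; best=720 via (D,hash)
  {BCD}: card=6000; try (C,hash)→1220, (B,hash)→2420, (C,merge)→2520, (C,nl)→12300, (B,merge)→18840, (B,nl)→30720; best=1220 via (C,hash)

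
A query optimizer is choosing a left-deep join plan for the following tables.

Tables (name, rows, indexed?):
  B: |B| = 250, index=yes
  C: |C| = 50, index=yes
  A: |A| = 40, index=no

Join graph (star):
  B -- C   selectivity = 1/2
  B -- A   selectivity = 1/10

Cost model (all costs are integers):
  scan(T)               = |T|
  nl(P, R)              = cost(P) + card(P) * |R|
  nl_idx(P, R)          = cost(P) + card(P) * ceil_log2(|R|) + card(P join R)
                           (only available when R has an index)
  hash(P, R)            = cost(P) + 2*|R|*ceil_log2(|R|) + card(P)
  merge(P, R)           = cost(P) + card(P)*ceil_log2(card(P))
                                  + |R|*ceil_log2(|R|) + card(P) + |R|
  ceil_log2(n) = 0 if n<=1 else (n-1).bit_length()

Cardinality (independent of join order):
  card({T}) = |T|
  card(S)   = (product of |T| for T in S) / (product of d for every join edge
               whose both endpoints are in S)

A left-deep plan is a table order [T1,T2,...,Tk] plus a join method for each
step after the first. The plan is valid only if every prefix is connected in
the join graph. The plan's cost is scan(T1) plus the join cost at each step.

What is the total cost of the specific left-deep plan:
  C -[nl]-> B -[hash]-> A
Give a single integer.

19280

step 1: scan C: cost=50, card=50
step 2: join B via nl
    card(P join B) = 50*250/(2) = 6250
    cost = 50 + 50*250 = 12550
step 3: join A via hash
    card(P join A) = 6250*40/(10) = 25000
    cost = 12550 + 2*40*6 + 6250 = 19280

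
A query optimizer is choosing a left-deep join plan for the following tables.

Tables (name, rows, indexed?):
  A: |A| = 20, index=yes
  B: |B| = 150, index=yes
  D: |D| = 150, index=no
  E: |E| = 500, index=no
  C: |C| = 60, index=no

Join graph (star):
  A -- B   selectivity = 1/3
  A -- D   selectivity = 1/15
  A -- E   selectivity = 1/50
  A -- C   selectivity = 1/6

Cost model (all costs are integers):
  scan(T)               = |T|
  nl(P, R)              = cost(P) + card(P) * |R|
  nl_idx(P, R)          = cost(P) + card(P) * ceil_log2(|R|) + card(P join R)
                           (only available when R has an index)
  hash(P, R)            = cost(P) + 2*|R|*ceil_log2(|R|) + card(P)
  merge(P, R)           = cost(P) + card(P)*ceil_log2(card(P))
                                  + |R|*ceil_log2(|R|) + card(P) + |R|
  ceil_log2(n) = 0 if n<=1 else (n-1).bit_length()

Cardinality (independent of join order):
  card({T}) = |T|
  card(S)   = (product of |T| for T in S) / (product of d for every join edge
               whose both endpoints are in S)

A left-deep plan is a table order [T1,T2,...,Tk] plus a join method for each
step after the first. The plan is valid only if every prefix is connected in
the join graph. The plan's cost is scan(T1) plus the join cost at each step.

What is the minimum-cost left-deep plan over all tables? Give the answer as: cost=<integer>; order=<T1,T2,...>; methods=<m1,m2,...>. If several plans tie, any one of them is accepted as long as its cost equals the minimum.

cost=28920; order=E,A,C,D,B; methods=hash,hash,hash,hash

Selinger DP (subsets sized 1..n):
  {A}: scan cost=20, card=20
  {B}: scan cost=150, card=150
  {D}: scan cost=150, card=150
  {E}: scan cost=500, card=500
  {C}: scan cost=60, card=60
  {AB}: card=1000; try (A,hash)→500, (B,nl_idx)→1180, (B,merge)→1490, (A,merge)→1620, (A,nl_idx)→1900, (B,hash)→2440 …(+2); best=500 via (A,hash)
  {AD}: card=200; try (A,hash)→500, (A,nl_idx)→1100, (D,merge)→1490, (A,merge)→1620, (D,hash)→2440, (D,nl)→3020 …(+1); best=500 via (A,hash)
  {AE}: card=200; try (A,hash)→1200, (A,nl_idx)→3200, (E,merge)→5140, (A,merge)→5620, (E,hash)→9040, (E,nl)→10020 …(+1); best=1200 via (A,hash)
  {AC}: card=200; try (A,hash)→320, (C,merge)→560, (A,nl_idx)→560, (A,merge)→600, (C,hash)→760, (C,nl)→1220 …(+1); best=320 via (A,hash)
  {ABD}: card=10000; try (B,hash)→3100, (B,merge)→3650, (D,hash)→3900, (B,nl_idx)→12100, (D,merge)→12850, (B,nl)→30500 …(+1); best=3100 via (B,hash)
  {ABE}: card=10000; try (B,hash)→3800, (B,merge)→4350, (E,hash)→10500, (B,nl_idx)→12800, (E,merge)→16500, (B,nl)→31200 …(+1); best=3800 via (B,hash)
  {ABC}: card=10000; try (C,hash)→2220, (B,hash)→2920, (B,merge)→3470, (C,merge)→11920, (B,nl_idx)→11920, (B,nl)→30320 …(+1); best=2220 via (C,hash)
  {ADE}: card=2000; try (D,hash)→3800, (D,merge)→4350, (E,merge)→7300, (E,hash)→9700, (D,nl)→31200, (E,nl)→100500; best=3800 via (D,hash)
  {ACD}: card=2000; try (C,hash)→1420, (C,merge)→2720, (D,hash)→2920, (D,merge)→3470, (C,nl)→12500, (D,nl)→30320; best=1420 via (C,hash)
  {ACE}: card=2000; try (C,hash)→2120, (C,merge)→3420, (E,merge)→7120, (E,hash)→9520, (C,nl)→13200, (E,nl)→100320; best=2120 via (C,hash)
  {ABDE}: card=100000; try (B,hash)→8200, (D,hash)→16200, (E,hash)→22100, (B,merge)→29150, (B,nl_idx)→119800, (D,merge)→155150 …(+4); best=8200 via (B,hash)
  {ABCD}: card=100000; try (B,hash)→5820, (C,hash)→13820, (D,hash)→14620, (B,merge)→26770, (B,nl_idx)→117420, (C,merge)→153520 …(+4); best=5820 via (B,hash)
  {ABCE}: card=100000; try (B,hash)→6520, (C,hash)→14520, (E,hash)→21220, (B,merge)→27470, (B,nl_idx)→118120, (C,merge)→154220 …(+4); best=6520 via (B,hash)
  {ACDE}: card=20000; try (D,hash)→6520, (C,hash)→6520, (E,hash)→12420, (D,merge)→27470, (C,merge)→28220, (E,merge)→30420 …(+3); best=6520 via (D,hash)
  {ABCDE}: card=1000000; try (B,hash)→28920, (D,hash)→108920, (C,hash)→108920, (E,hash)→114820, (B,merge)→327870, (B,nl_idx)→1166520 …(+7); best=28920 via (B,hash)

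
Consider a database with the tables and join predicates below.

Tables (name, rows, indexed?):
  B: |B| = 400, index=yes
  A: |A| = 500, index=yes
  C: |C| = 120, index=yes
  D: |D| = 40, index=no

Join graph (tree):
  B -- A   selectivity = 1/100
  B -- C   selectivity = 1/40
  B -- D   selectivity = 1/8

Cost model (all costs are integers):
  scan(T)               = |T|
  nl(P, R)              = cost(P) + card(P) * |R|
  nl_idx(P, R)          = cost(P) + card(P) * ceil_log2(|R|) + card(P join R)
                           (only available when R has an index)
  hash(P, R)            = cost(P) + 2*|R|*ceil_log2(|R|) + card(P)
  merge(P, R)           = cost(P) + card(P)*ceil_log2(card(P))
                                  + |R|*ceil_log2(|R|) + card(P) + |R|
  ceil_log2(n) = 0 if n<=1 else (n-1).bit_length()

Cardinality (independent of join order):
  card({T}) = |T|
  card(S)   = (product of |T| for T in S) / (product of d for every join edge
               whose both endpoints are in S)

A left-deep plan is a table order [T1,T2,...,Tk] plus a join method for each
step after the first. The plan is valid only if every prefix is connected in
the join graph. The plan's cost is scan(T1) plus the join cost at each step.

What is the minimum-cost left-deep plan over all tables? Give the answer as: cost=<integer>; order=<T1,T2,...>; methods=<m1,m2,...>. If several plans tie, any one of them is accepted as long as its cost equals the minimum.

cost=16160; order=B,A,C,D; methods=nl_idx,hash,hash

Selinger DP (subsets sized 1..n):
  {B}: scan cost=400, card=400
  {A}: scan cost=500, card=500
  {C}: scan cost=120, card=120
  {D}: scan cost=40, card=40
  {AB}: card=2000; try (A,nl_idx)→6000, (B,nl_idx)→7000, (B,hash)→8200, (A,merge)→9400, (B,merge)→9500, (A,hash)→9800 …(+2); best=6000 via (A,nl_idx)
  {BC}: card=1200; try (B,nl_idx)→2400, (C,hash)→2480, (C,nl_idx)→4400, (B,merge)→5080, (C,merge)→5360, (B,hash)→7440 …(+2); best=2400 via (B,nl_idx)
  {BD}: card=2000; try (D,hash)→1280, (B,nl_idx)→2400, (B,merge)→4320, (D,merge)→4680, (B,hash)→7280, (B,nl)→16040 …(+1); best=1280 via (D,hash)
  {ABC}: card=6000; try (C,hash)→9680, (A,hash)→12600, (A,nl_idx)→19200, (A,merge)→21800, (C,nl_idx)→26000, (C,merge)→30960 …(+2); best=9680 via (C,hash)
  {ABD}: card=10000; try (D,hash)→8480, (A,hash)→12280, (A,nl_idx)→29280, (D,merge)→30280, (A,merge)→30280, (D,nl)→86000 …(+1); best=8480 via (D,hash)
  {BCD}: card=6000; try (D,hash)→4080, (C,hash)→4960, (D,merge)→17080, (C,nl_idx)→21280, (C,merge)→26240, (D,nl)→50400 …(+1); best=4080 via (D,hash)
  {ABCD}: card=30000; try (D,hash)→16160, (A,hash)→19080, (C,hash)→20160, (A,nl_idx)→88080, (A,merge)→93080, (D,merge)→93960 …(+5); best=16160 via (D,hash)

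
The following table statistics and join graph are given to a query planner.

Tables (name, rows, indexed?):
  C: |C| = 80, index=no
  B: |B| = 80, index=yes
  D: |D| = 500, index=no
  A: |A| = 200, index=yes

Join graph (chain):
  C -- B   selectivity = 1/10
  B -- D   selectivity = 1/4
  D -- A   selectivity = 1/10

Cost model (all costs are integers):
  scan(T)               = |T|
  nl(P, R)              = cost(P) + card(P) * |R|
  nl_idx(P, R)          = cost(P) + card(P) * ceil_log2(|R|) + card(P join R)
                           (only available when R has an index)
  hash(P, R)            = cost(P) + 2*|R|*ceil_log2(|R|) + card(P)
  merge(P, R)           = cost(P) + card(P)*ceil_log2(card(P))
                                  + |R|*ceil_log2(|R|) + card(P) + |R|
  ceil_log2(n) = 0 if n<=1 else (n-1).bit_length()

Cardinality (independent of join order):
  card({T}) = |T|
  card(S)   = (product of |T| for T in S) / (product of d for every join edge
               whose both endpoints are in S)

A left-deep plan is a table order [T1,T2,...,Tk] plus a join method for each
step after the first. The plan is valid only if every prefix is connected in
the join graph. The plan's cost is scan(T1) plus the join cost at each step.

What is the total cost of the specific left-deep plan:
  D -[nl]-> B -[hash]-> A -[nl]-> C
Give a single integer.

step 1: scan D: cost=500, card=500
step 2: join B via nl
    card(P join B) = 500*80/(4) = 10000
    cost = 500 + 500*80 = 40500
step 3: join A via hash
    card(P join A) = 10000*200/(10) = 200000
    cost = 40500 + 2*200*8 + 10000 = 53700
step 4: join C via nl
    card(P join C) = 200000*80/(10) = 1600000
    cost = 53700 + 200000*80 = 16053700

16053700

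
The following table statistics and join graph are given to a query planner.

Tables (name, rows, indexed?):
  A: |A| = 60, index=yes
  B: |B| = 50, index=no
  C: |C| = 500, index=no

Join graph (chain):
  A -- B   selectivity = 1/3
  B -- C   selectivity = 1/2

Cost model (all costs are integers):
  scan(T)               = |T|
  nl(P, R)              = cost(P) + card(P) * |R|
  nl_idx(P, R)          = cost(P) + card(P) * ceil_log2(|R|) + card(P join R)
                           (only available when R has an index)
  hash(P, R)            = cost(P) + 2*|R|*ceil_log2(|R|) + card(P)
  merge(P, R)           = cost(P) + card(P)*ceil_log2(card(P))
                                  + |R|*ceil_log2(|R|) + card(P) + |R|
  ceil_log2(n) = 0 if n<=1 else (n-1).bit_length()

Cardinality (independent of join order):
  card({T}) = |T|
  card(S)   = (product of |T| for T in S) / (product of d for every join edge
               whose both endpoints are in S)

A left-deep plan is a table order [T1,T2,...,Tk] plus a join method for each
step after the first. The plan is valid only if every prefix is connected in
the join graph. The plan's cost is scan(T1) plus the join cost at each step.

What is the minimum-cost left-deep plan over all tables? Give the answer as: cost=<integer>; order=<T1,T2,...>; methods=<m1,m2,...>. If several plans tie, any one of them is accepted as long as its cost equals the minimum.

cost=10720; order=A,B,C; methods=hash,hash

Selinger DP (subsets sized 1..n):
  {A}: scan cost=60, card=60
  {B}: scan cost=50, card=50
  {C}: scan cost=500, card=500
  {AB}: card=1000; try (B,hash)→720, (A,hash)→820, (A,merge)→820, (B,merge)→830, (A,nl_idx)→1350, (A,nl)→3050 …(+1); best=720 via (B,hash)
  {BC}: card=12500; try (B,hash)→1600, (C,merge)→5400, (B,merge)→5850, (C,hash)→9100, (C,nl)→25050, (B,nl)→25500; best=1600 via (B,hash)
  {ABC}: card=250000; try (C,hash)→10720, (A,hash)→14820, (C,merge)→16720, (A,merge)→189520, (A,nl_idx)→326600, (C,nl)→500720 …(+1); best=10720 via (C,hash)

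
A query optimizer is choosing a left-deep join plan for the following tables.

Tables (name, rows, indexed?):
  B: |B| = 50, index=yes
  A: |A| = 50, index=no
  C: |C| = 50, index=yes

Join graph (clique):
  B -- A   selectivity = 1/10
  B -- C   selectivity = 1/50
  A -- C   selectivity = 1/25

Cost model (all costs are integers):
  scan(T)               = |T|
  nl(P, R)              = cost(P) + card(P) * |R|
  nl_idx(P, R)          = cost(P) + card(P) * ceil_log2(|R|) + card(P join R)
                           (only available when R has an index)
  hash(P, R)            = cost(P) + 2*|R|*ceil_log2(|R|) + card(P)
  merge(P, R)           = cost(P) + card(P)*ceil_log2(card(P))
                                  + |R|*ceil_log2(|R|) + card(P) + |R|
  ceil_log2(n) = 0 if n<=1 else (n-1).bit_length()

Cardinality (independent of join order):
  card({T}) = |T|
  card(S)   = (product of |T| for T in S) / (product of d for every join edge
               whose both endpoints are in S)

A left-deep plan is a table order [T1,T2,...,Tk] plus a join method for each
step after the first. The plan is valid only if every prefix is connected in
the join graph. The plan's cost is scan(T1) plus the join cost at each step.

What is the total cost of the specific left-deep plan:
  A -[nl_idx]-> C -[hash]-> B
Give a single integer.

1150

step 1: scan A: cost=50, card=50
step 2: join C via nl_idx
    card(P join C) = 50*50/(25) = 100
    cost = 50 + 50*6 + 100 = 450
step 3: join B via hash
    card(P join B) = 100*50/(10*50) = 10
    cost = 450 + 2*50*6 + 100 = 1150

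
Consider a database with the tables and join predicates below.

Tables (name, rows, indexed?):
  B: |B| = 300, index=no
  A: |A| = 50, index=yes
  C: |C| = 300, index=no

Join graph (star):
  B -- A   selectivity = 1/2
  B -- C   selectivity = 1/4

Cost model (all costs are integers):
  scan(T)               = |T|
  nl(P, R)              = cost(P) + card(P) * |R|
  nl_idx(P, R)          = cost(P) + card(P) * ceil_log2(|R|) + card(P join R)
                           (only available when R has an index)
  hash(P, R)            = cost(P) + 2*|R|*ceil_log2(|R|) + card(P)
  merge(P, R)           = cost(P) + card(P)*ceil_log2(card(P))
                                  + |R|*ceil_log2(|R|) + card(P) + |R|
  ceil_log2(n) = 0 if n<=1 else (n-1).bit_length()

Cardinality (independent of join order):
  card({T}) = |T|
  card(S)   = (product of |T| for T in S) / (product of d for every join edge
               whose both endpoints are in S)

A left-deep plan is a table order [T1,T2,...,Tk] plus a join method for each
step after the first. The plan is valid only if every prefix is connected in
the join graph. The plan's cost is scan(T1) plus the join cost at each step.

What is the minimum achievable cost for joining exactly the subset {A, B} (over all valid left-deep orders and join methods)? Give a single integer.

Selinger DP over subsets of {A,B}:
  {B}: scan cost=300, card=300
  {A}: scan cost=50, card=50
  {AB}: card=7500; try (A,hash)→1200, (B,merge)→3400, (A,merge)→3650, (B,hash)→5500, (A,nl_idx)→9600, (B,nl)→15050 …(+1); best=1200 via (A,hash)

1200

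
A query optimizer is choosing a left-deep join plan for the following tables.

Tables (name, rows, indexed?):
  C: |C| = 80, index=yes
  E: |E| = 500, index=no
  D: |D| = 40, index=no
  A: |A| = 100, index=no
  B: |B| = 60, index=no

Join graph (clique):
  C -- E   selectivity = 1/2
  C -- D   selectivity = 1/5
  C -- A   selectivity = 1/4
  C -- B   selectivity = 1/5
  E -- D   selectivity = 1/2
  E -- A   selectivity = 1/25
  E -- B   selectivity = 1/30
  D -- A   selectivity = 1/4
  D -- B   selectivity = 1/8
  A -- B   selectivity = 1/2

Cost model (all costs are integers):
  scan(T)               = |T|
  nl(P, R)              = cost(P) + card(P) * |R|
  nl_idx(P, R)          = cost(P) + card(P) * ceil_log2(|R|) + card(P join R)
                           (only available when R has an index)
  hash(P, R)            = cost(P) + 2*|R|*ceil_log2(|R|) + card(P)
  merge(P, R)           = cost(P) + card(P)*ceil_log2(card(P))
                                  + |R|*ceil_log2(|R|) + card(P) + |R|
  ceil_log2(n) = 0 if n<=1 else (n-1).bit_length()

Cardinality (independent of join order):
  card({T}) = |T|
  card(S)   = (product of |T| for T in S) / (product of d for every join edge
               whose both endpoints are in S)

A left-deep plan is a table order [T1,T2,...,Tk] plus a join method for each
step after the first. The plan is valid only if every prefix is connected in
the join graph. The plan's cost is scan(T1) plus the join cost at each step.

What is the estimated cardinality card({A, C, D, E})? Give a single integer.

Tables in S: A(100), C(80), D(40), E(500)
Edges inside S: C-E(d=2), C-D(d=5), C-A(d=4), E-D(d=2), E-A(d=25), D-A(d=4)
numerator = 100 * 80 * 40 * 500 = 160000000
denominator = 2 * 5 * 4 * 2 * 25 * 4 = 8000
card(S) = 160000000 / 8000 = 20000

20000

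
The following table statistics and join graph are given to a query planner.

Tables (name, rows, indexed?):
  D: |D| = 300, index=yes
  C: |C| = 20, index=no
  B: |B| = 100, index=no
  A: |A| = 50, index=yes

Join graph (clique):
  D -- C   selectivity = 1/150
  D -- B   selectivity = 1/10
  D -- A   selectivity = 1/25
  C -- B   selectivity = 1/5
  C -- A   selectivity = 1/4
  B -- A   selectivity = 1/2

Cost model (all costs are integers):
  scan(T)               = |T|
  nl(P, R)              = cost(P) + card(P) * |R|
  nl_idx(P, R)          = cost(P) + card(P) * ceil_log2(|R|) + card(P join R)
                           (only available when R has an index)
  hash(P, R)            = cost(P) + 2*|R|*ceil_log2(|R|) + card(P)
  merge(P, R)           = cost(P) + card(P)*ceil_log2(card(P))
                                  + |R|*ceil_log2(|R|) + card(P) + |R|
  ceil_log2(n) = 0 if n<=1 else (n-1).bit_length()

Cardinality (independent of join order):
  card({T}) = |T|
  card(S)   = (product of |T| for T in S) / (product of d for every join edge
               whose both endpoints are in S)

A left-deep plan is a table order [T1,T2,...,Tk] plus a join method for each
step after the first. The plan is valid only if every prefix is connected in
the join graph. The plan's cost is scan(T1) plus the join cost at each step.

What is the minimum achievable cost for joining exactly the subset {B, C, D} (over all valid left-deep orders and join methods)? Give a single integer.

1320

Selinger DP over subsets of {B,C,D}:
  {D}: scan cost=300, card=300
  {C}: scan cost=20, card=20
  {B}: scan cost=100, card=100
  {CD}: card=40; try (D,nl_idx)→240, (C,hash)→800, (D,merge)→3140, (C,merge)→3420, (D,hash)→5440, (D,nl)→6020 …(+1); best=240 via (D,nl_idx)
  {BD}: card=3000; try (B,hash)→2000, (D,merge)→3900, (D,nl_idx)→4000, (B,merge)→4100, (D,hash)→5600, (D,nl)→30100 …(+1); best=2000 via (B,hash)
  {BC}: card=400; try (C,hash)→400, (B,merge)→940, (C,merge)→1020, (B,hash)→1440, (B,nl)→2020, (C,nl)→2100; best=400 via (C,hash)
  {BCD}: card=80; try (B,merge)→1320, (B,hash)→1680, (D,nl_idx)→4080, (B,nl)→4240, (C,hash)→5200, (D,hash)→6200 …(+4); best=1320 via (B,merge)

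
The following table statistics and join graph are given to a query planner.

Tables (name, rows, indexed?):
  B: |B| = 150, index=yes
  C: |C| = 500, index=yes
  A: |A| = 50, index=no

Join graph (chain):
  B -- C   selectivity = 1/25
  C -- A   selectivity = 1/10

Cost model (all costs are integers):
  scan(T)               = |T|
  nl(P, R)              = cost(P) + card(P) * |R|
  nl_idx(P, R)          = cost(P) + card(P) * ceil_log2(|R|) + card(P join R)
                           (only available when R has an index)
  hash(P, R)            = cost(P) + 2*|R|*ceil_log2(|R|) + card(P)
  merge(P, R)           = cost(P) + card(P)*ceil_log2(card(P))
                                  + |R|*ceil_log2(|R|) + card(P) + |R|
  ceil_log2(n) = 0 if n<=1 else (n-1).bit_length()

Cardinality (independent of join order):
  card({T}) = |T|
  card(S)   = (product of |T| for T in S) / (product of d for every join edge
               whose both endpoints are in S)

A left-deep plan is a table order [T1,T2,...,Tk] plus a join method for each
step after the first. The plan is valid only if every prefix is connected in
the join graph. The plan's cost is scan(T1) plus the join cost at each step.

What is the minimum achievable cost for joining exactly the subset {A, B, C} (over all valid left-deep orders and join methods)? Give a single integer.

Selinger DP over subsets of {A,B,C}:
  {B}: scan cost=150, card=150
  {C}: scan cost=500, card=500
  {A}: scan cost=50, card=50
  {BC}: card=3000; try (B,hash)→3400, (C,nl_idx)→4500, (C,merge)→6500, (B,merge)→6850, (B,nl_idx)→7500, (C,hash)→9300 …(+2); best=3400 via (B,hash)
  {AC}: card=2500; try (A,hash)→1600, (C,nl_idx)→3000, (C,merge)→5400, (A,merge)→5850, (C,hash)→9100, (C,nl)→25050 …(+1); best=1600 via (A,hash)
  {ABC}: card=15000; try (B,hash)→6500, (A,hash)→7000, (B,merge)→35450, (B,nl_idx)→36600, (A,merge)→42750, (A,nl)→153400 …(+1); best=6500 via (B,hash)

6500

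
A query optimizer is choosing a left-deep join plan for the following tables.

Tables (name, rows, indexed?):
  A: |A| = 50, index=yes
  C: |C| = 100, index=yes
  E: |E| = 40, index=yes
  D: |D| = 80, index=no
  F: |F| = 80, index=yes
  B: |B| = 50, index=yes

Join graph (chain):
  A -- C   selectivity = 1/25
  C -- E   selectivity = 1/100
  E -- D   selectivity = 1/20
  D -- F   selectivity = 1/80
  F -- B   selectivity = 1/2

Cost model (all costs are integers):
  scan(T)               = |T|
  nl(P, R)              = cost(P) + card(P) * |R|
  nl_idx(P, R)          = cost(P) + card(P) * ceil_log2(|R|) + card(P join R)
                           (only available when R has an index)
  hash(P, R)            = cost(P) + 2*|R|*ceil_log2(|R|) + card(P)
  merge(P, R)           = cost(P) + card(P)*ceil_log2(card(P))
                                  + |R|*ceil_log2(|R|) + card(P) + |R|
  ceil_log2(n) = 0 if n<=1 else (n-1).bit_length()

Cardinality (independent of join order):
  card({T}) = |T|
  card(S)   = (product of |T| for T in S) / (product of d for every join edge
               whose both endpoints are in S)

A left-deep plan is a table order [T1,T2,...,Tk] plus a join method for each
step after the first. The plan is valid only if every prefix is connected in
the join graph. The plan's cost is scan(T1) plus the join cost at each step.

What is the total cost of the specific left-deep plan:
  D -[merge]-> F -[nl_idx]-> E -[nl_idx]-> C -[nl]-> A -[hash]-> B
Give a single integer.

12200

step 1: scan D: cost=80, card=80
step 2: join F via merge
    card(P join F) = 80*80/(80) = 80
    cost = 80 + 80*7 + 80*7 + 80 + 80 = 1360
step 3: join E via nl_idx
    card(P join E) = 80*40/(20) = 160
    cost = 1360 + 80*6 + 160 = 2000
step 4: join C via nl_idx
    card(P join C) = 160*100/(100) = 160
    cost = 2000 + 160*7 + 160 = 3280
step 5: join A via nl
    card(P join A) = 160*50/(25) = 320
    cost = 3280 + 160*50 = 11280
step 6: join B via hash
    card(P join B) = 320*50/(2) = 8000
    cost = 11280 + 2*50*6 + 320 = 12200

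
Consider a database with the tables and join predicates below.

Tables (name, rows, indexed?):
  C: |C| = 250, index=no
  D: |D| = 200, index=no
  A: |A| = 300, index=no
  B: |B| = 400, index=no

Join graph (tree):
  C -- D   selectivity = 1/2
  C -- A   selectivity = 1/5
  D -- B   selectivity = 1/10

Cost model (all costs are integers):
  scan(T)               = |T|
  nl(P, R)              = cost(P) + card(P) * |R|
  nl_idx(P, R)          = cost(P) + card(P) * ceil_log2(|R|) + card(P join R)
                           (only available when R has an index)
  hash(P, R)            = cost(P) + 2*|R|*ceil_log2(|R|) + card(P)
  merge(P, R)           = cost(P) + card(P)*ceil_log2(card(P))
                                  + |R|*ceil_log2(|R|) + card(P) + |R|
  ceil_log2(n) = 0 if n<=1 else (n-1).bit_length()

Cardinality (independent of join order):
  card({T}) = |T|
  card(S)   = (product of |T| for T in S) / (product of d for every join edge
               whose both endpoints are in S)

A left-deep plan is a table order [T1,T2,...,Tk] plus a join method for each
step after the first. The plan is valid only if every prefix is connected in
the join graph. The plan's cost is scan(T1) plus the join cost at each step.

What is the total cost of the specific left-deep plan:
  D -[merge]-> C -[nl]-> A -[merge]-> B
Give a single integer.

40508250

step 1: scan D: cost=200, card=200
step 2: join C via merge
    card(P join C) = 200*250/(2) = 25000
    cost = 200 + 200*8 + 250*8 + 200 + 250 = 4250
step 3: join A via nl
    card(P join A) = 25000*300/(5) = 1500000
    cost = 4250 + 25000*300 = 7504250
step 4: join B via merge
    card(P join B) = 1500000*400/(10) = 60000000
    cost = 7504250 + 1500000*21 + 400*9 + 1500000 + 400 = 40508250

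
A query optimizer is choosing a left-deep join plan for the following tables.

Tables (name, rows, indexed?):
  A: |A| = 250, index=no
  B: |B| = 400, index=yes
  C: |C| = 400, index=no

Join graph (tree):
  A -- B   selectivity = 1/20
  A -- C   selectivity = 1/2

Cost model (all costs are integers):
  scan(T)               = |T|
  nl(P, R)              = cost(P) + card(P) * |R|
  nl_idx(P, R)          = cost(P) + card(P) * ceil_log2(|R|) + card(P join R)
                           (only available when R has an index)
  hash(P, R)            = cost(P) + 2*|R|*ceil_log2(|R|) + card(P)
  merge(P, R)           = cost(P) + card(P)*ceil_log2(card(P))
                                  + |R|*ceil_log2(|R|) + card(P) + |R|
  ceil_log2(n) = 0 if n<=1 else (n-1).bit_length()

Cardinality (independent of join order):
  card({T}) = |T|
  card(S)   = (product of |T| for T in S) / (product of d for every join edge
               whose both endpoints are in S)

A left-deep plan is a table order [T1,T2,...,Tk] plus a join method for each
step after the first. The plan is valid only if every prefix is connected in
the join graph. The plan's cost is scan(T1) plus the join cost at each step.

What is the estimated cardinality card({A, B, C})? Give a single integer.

Tables in S: A(250), B(400), C(400)
Edges inside S: A-B(d=20), A-C(d=2)
numerator = 250 * 400 * 400 = 40000000
denominator = 20 * 2 = 40
card(S) = 40000000 / 40 = 1000000

1000000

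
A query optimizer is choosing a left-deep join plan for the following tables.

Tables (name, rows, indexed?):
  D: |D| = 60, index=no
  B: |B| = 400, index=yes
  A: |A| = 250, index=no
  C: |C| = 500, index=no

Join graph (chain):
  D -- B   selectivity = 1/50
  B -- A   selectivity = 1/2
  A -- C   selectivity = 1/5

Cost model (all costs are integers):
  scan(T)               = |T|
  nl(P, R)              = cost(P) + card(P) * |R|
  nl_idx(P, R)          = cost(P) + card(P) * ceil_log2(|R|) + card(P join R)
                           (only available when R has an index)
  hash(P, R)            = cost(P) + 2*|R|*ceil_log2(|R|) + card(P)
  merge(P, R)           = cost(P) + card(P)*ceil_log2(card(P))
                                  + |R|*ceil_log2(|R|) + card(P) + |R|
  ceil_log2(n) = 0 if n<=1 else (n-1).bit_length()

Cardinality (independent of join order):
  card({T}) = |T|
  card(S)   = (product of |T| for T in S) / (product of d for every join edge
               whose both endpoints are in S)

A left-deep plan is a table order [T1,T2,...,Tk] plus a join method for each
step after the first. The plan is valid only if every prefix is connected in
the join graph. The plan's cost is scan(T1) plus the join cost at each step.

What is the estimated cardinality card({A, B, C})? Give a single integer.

Tables in S: A(250), B(400), C(500)
Edges inside S: B-A(d=2), A-C(d=5)
numerator = 250 * 400 * 500 = 50000000
denominator = 2 * 5 = 10
card(S) = 50000000 / 10 = 5000000

5000000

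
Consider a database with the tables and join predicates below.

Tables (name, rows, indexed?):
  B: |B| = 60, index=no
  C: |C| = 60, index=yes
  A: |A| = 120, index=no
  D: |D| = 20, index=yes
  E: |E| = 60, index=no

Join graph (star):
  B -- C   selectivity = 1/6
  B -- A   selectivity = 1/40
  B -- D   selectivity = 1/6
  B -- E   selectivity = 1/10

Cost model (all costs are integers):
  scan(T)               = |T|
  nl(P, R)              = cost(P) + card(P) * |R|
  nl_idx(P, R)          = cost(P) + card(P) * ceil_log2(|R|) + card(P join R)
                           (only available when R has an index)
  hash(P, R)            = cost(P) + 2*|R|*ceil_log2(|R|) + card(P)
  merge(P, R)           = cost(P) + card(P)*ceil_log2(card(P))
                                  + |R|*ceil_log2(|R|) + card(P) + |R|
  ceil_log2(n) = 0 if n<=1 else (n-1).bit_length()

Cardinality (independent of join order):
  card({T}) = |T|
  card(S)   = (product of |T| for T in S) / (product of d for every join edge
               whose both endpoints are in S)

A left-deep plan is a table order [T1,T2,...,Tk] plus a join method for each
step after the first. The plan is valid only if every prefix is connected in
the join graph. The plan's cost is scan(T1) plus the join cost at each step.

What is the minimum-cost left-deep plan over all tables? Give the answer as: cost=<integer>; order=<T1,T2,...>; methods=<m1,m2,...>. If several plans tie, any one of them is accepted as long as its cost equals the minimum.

Selinger DP (subsets sized 1..n):
  {B}: scan cost=60, card=60
  {C}: scan cost=60, card=60
  {A}: scan cost=120, card=120
  {D}: scan cost=20, card=20
  {E}: scan cost=60, card=60
  {BC}: card=600; try (C,hash)→840, (B,hash)→840, (C,merge)→900, (B,merge)→900, (C,nl_idx)→1020, (C,nl)→3660 …(+1); best=840 via (C,hash)
  {AB}: card=180; try (B,hash)→960, (A,merge)→1440, (B,merge)→1500, (A,hash)→1800, (A,nl)→7260, (B,nl)→7320; best=960 via (B,hash)
  {BD}: card=200; try (D,hash)→320, (D,nl_idx)→560, (B,merge)→560, (D,merge)→600, (B,hash)→760, (B,nl)→1220 …(+1); best=320 via (D,hash)
  {BE}: card=360; try (E,hash)→840, (B,hash)→840, (E,merge)→900, (B,merge)→900, (E,nl)→3660, (B,nl)→3660; best=840 via (E,hash)
  {ABC}: card=1800; try (C,hash)→1860, (C,merge)→3000, (A,hash)→3120, (C,nl_idx)→3840, (A,merge)→8400, (C,nl)→11760 …(+1); best=1860 via (C,hash)
  {BCD}: card=2000; try (C,hash)→1240, (D,hash)→1640, (C,merge)→2540, (C,nl_idx)→3520, (D,nl_idx)→5840, (D,merge)→7560 …(+2); best=1240 via (C,hash)
  {BCE}: card=3600; try (C,hash)→1920, (E,hash)→2160, (C,merge)→4860, (C,nl_idx)→6600, (E,merge)→7860, (C,nl)→22440 …(+1); best=1920 via (C,hash)
  {ABD}: card=600; try (D,hash)→1340, (A,hash)→2200, (D,nl_idx)→2460, (D,merge)→2700, (A,merge)→3080, (D,nl)→4560 …(+1); best=1340 via (D,hash)
  {ABE}: card=1080; try (E,hash)→1860, (A,hash)→2880, (E,merge)→3000, (A,merge)→5400, (E,nl)→11760, (A,nl)→44040; best=1860 via (E,hash)
  {BDE}: card=1200; try (E,hash)→1240, (D,hash)→1400, (E,merge)→2540, (D,nl_idx)→3840, (D,merge)→4560, (D,nl)→8040 …(+1); best=1240 via (E,hash)
  {ABCD}: card=6000; try (C,hash)→2660, (D,hash)→3860, (A,hash)→4920, (C,merge)→8360, (C,nl_idx)→10940, (D,nl_idx)→16860 …(+5); best=2660 via (C,hash)
  {ABCE}: card=10800; try (C,hash)→3660, (E,hash)→4380, (A,hash)→7200, (C,merge)→15240, (C,nl_idx)→19140, (E,merge)→23880 …(+4); best=3660 via (C,hash)
  {BCDE}: card=12000; try (C,hash)→3160, (E,hash)→3960, (D,hash)→5720, (C,merge)→16060, (C,nl_idx)→20440, (E,merge)→25660 …(+5); best=3160 via (C,hash)
  {ABDE}: card=3600; try (E,hash)→2660, (D,hash)→3140, (A,hash)→4120, (E,merge)→8360, (D,nl_idx)→10860, (D,merge)→14940 …(+4); best=2660 via (E,hash)
  {ABCDE}: card=36000; try (C,hash)→6980, (E,hash)→9380, (D,hash)→14660, (A,hash)→16840, (C,merge)→49880, (C,nl_idx)→60260 …(+8); best=6980 via (C,hash)

cost=6980; order=A,B,D,E,C; methods=hash,hash,hash,hash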